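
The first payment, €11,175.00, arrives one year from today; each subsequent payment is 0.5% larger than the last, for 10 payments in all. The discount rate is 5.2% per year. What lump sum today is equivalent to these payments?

€87,225.62

Periodic rate r = 0.052 per year.
Growing ordinary annuity: PV = PMT₁ × [1 − ((1+g)/(1+r))^n] / (r − g) = 11,175 × [1 − ((1+0.005)/(1+r))^10] / (r − 0.005) = €87,225.62.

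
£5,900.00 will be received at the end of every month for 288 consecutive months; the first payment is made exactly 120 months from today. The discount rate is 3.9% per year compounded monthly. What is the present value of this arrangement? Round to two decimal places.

Ordinary annuity of 288 payments, first payment at period 120.
Periodic rate r = 0.039/12 per month; n is counted in months.
The ordinary-annuity PV formula values the stream one period before the first payment (period 119); discount that back 119 periods:
PV₀ = 5,900 × [1 − (1+r)^−288] / r × (1+r)^−119 = £749,233.39

£749,233.39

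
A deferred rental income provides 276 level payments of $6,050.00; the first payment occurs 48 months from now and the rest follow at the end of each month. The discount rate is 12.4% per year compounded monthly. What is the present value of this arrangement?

$339,983.95

Ordinary annuity of 276 payments, first payment at period 48.
Periodic rate r = 0.124/12 per month; n is counted in months.
The ordinary-annuity PV formula values the stream one period before the first payment (period 47); discount that back 47 periods:
PV₀ = 6,050 × [1 − (1+r)^−276] / r × (1+r)^−47 = $339,983.95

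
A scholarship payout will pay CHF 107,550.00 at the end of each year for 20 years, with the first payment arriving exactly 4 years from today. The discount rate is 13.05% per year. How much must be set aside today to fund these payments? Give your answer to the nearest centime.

CHF 521,345.84

Ordinary annuity of 20 payments, first payment at period 4.
Periodic rate r = 0.1305 per year.
The ordinary-annuity PV formula values the stream one period before the first payment (period 3); discount that back 3 periods:
PV₀ = 107,550 × [1 − (1+r)^−20] / r × (1+r)^−3 = CHF 521,345.84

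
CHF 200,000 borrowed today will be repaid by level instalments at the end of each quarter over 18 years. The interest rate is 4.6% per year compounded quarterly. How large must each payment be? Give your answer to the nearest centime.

Level ordinary annuity; solve PV = PMT × [(1 − (1+r)^−n)/r] for PMT.
Periodic rate r = 0.046/4 per quarter; n is counted in quarters.
With n = 72: PMT = 200,000 / ([(1 − (1+r)^−n)/r]) = CHF 4,099.76

CHF 4,099.76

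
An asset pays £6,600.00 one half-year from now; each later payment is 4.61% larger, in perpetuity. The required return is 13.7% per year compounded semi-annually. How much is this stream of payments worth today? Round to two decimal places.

Periodic rate r = 0.137/2 per half-year.
Growing perpetuity (Gordon): PV = PMT₁ / (r − g) = 6,600 / (r − 0.0461) = £294,642.86.

£294,642.86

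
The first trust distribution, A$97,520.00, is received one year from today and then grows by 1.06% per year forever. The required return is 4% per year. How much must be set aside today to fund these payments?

Periodic rate r = 0.04 per year.
Growing perpetuity (Gordon): PV = PMT₁ / (r − g) = 97,520 / (r − 0.0106) = A$3,317,006.80.

A$3,317,006.80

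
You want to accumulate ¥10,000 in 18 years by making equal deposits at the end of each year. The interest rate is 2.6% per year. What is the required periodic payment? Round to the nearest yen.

¥443

Level ordinary annuity; solve FV = PMT × [((1+r)^n − 1)/r] for PMT.
Periodic rate r = 0.026 per year.
With n = 18: PMT = 10,000 / ([((1+r)^n − 1)/r]) = ¥443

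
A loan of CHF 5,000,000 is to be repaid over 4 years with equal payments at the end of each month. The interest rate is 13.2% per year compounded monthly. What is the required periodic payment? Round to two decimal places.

Level ordinary annuity; solve PV = PMT × [(1 − (1+r)^−n)/r] for PMT.
Periodic rate r = 0.132/12 per month; n is counted in months.
With n = 48: PMT = 5,000,000 / ([(1 − (1+r)^−n)/r]) = CHF 134,634.34

CHF 134,634.34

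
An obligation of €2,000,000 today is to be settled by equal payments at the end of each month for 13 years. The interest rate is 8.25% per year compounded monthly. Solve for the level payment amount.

€20,941.53

Level ordinary annuity; solve PV = PMT × [(1 − (1+r)^−n)/r] for PMT.
Periodic rate r = 0.0825/12 per month; n is counted in months.
With n = 156: PMT = 2,000,000 / ([(1 − (1+r)^−n)/r]) = €20,941.53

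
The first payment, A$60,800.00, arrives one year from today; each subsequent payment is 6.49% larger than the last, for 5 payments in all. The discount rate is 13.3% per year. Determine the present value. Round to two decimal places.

Periodic rate r = 0.133 per year.
Growing ordinary annuity: PV = PMT₁ × [1 − ((1+g)/(1+r))^n] / (r − g) = 60,800 × [1 − ((1+0.0649)/(1+r))^5] / (r − 0.0649) = A$237,940.79.

A$237,940.79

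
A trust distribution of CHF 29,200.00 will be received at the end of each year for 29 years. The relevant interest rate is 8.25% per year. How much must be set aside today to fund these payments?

CHF 318,415.57

This is an ordinary annuity: 29 payments of CHF 29,200.00 at the end of each year.
Periodic rate r = 0.0825 per year.
PV = PMT × [(1 − (1+r)^−n)/r] = 29,200 × [1 − (1+r)^−29] / r = CHF 318,415.57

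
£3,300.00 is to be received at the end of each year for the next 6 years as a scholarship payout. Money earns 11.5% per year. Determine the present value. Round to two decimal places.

£13,761.97

This is an ordinary annuity: 6 payments of £3,300.00 at the end of each year.
Periodic rate r = 0.115 per year.
PV = PMT × [(1 − (1+r)^−n)/r] = 3,300 × [1 − (1+r)^−6] / r = £13,761.97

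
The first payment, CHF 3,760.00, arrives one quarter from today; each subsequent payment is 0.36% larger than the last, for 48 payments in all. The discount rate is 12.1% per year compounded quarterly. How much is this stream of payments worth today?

CHF 100,987.10

Periodic rate r = 0.121/4 per quarter; n is counted in quarters.
Growing ordinary annuity: PV = PMT₁ × [1 − ((1+g)/(1+r))^n] / (r − g) = 3,760 × [1 − ((1+0.0036)/(1+r))^48] / (r − 0.0036) = CHF 100,987.10.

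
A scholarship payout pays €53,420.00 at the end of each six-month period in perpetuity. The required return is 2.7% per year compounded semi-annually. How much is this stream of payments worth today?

Periodic rate r = 0.027/2 per half-year.
Level perpetuity: PV = PMT / r = 53,420 / (0.027/2) = €3,957,037.04.

€3,957,037.04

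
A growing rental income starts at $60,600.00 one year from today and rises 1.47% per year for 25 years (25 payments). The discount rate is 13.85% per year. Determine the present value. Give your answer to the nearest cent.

$461,965.30

Periodic rate r = 0.1385 per year.
Growing ordinary annuity: PV = PMT₁ × [1 − ((1+g)/(1+r))^n] / (r − g) = 60,600 × [1 − ((1+0.0147)/(1+r))^25] / (r − 0.0147) = $461,965.30.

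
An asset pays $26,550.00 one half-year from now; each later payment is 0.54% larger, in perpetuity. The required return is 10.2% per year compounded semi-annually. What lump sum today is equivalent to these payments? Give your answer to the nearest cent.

Periodic rate r = 0.102/2 per half-year.
Growing perpetuity (Gordon): PV = PMT₁ / (r − g) = 26,550 / (r − 0.0054) = $582,236.84.

$582,236.84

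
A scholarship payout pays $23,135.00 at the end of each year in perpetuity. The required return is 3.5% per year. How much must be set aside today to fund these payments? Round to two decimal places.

$661,000.00

Periodic rate r = 0.035 per year.
Level perpetuity: PV = PMT / r = 23,135 / (0.035) = $661,000.00.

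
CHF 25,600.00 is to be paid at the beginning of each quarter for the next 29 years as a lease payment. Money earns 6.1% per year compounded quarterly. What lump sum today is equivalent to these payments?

This is an annuity due: 116 payments of CHF 25,600.00 at the beginning of each quarter.
Periodic rate r = 0.061/4 per quarter; n is counted in quarters.
PV = PMT × [(1 − (1+r)^−n)/r] × (1+r) = 25,600 × [1 − (1+r)^−116] / r × (1+r) = CHF 1,409,795.28

CHF 1,409,795.28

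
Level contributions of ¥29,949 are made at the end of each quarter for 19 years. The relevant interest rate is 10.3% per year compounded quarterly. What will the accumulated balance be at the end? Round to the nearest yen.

¥6,867,773

This is an ordinary annuity: 76 deposits of ¥29,949 at the end of each quarter.
Periodic rate r = 0.103/4 per quarter; n is counted in quarters.
FV = PMT × [((1+r)^n − 1)/r] = 29,949 × [(1+r)^76 − 1] / r = ¥6,867,773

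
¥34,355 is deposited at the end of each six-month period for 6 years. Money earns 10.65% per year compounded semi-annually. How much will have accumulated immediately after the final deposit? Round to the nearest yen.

¥557,233

This is an ordinary annuity: 12 deposits of ¥34,355 at the end of each six-month period.
Periodic rate r = 0.1065/2 per half-year; n is counted in half-years.
FV = PMT × [((1+r)^n − 1)/r] = 34,355 × [(1+r)^12 − 1] / r = ¥557,233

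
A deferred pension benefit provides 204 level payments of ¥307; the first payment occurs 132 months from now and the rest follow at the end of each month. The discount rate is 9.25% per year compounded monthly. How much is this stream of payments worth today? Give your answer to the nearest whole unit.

¥11,524

Ordinary annuity of 204 payments, first payment at period 132.
Periodic rate r = 0.0925/12 per month; n is counted in months.
The ordinary-annuity PV formula values the stream one period before the first payment (period 131); discount that back 131 periods:
PV₀ = 307 × [1 − (1+r)^−204] / r × (1+r)^−131 = ¥11,524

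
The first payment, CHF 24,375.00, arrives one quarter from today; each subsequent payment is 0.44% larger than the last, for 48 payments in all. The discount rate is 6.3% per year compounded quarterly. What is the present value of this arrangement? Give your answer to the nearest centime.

Periodic rate r = 0.063/4 per quarter; n is counted in quarters.
Growing ordinary annuity: PV = PMT₁ × [1 − ((1+g)/(1+r))^n] / (r − g) = 24,375 × [1 − ((1+0.0044)/(1+r))^48] / (r − 0.0044) = CHF 895,293.56.

CHF 895,293.56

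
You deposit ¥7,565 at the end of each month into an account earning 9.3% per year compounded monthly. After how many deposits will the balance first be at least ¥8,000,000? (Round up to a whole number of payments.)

Periodic rate r = 0.093/12 per month; n is counted in months.
Ordinary annuity FV: 8,000,000 = 7,565 × [((1+r)^n − 1)/r].
(1+r)^n = 1 + 8,000,000 × r / 7,565, so n = ln(1 + 8,000,000·r/7,565) / ln(1+r) = 287.40.
Round up to a whole number of payments: n = 288.

288 payments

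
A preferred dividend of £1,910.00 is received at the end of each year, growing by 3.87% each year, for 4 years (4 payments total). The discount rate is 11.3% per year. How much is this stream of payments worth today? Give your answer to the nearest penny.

£6,207.05

Periodic rate r = 0.113 per year.
Growing ordinary annuity: PV = PMT₁ × [1 − ((1+g)/(1+r))^n] / (r − g) = 1,910 × [1 − ((1+0.0387)/(1+r))^4] / (r − 0.0387) = £6,207.05.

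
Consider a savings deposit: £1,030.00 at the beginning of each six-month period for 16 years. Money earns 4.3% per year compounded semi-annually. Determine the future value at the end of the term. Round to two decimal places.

£47,727.08

This is an annuity due: 32 deposits of £1,030.00 at the beginning of each six-month period.
Periodic rate r = 0.043/2 per half-year; n is counted in half-years.
FV = PMT × [((1+r)^n − 1)/r] × (1+r) = 1,030 × [(1+r)^32 − 1] / r × (1+r) = £47,727.08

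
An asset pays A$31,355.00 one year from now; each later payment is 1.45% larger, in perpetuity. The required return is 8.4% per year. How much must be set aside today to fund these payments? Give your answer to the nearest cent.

Periodic rate r = 0.084 per year.
Growing perpetuity (Gordon): PV = PMT₁ / (r − g) = 31,355 / (r − 0.0145) = A$451,151.08.

A$451,151.08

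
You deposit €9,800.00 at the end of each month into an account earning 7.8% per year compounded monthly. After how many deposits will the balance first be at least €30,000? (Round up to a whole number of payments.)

Periodic rate r = 0.078/12 per month; n is counted in months.
Ordinary annuity FV: 30,000 = 9,800 × [((1+r)^n − 1)/r].
(1+r)^n = 1 + 30,000 × r / 9,800, so n = ln(1 + 30,000·r/9,800) / ln(1+r) = 3.04.
Round up to a whole number of payments: n = 4.

4 payments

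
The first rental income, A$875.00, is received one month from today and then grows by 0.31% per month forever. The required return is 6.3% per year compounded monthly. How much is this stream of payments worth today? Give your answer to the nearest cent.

Periodic rate r = 0.063/12 per month.
Growing perpetuity (Gordon): PV = PMT₁ / (r − g) = 875 / (r − 0.0031) = A$406,976.74.

A$406,976.74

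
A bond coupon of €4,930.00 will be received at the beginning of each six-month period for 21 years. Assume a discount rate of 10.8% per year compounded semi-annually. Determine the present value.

This is an annuity due: 42 payments of €4,930.00 at the beginning of each six-month period.
Periodic rate r = 0.108/2 per half-year; n is counted in half-years.
PV = PMT × [(1 − (1+r)^−n)/r] × (1+r) = 4,930 × [1 − (1+r)^−42] / r × (1+r) = €85,658.41

€85,658.41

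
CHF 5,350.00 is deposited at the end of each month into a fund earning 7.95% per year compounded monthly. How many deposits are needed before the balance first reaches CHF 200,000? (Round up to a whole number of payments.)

34 payments

Periodic rate r = 0.0795/12 per month; n is counted in months.
Ordinary annuity FV: 200,000 = 5,350 × [((1+r)^n − 1)/r].
(1+r)^n = 1 + 200,000 × r / 5,350, so n = ln(1 + 200,000·r/5,350) / ln(1+r) = 33.51.
Round up to a whole number of payments: n = 34.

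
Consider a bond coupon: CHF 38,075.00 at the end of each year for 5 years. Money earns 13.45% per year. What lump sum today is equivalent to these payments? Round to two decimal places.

This is an ordinary annuity: 5 payments of CHF 38,075.00 at the end of each year.
Periodic rate r = 0.1345 per year.
PV = PMT × [(1 − (1+r)^−n)/r] = 38,075 × [1 − (1+r)^−5] / r = CHF 132,461.17

CHF 132,461.17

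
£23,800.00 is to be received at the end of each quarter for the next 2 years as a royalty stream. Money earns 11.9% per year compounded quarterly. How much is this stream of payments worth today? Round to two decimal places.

£167,245.01

This is an ordinary annuity: 8 payments of £23,800.00 at the end of each quarter.
Periodic rate r = 0.119/4 per quarter; n is counted in quarters.
PV = PMT × [(1 − (1+r)^−n)/r] = 23,800 × [1 − (1+r)^−8] / r = £167,245.01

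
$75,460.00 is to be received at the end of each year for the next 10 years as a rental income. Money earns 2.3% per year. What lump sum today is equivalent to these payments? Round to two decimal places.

This is an ordinary annuity: 10 payments of $75,460.00 at the end of each year.
Periodic rate r = 0.023 per year.
PV = PMT × [(1 − (1+r)^−n)/r] = 75,460 × [1 − (1+r)^−10] / r = $667,308.64

$667,308.64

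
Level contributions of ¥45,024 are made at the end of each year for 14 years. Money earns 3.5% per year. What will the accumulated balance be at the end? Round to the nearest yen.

¥795,889

This is an ordinary annuity: 14 deposits of ¥45,024 at the end of each year.
Periodic rate r = 0.035 per year.
FV = PMT × [((1+r)^n − 1)/r] = 45,024 × [(1+r)^14 − 1] / r = ¥795,889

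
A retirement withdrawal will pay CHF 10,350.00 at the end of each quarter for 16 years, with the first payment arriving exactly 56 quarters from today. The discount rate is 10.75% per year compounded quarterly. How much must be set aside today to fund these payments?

CHF 73,156.35

Ordinary annuity of 64 payments, first payment at period 56.
Periodic rate r = 0.1075/4 per quarter; n is counted in quarters.
The ordinary-annuity PV formula values the stream one period before the first payment (period 55); discount that back 55 periods:
PV₀ = 10,350 × [1 − (1+r)^−64] / r × (1+r)^−55 = CHF 73,156.35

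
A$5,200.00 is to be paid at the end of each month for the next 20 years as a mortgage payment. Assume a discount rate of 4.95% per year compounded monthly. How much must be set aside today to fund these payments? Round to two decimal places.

A$791,239.44

This is an ordinary annuity: 240 payments of A$5,200.00 at the end of each month.
Periodic rate r = 0.0495/12 per month; n is counted in months.
PV = PMT × [(1 − (1+r)^−n)/r] = 5,200 × [1 − (1+r)^−240] / r = A$791,239.44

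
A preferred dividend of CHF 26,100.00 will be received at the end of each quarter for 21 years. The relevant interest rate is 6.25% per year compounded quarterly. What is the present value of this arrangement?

This is an ordinary annuity: 84 payments of CHF 26,100.00 at the end of each quarter.
Periodic rate r = 0.0625/4 per quarter; n is counted in quarters.
PV = PMT × [(1 − (1+r)^−n)/r] = 26,100 × [1 − (1+r)^−84] / r = CHF 1,216,232.20

CHF 1,216,232.20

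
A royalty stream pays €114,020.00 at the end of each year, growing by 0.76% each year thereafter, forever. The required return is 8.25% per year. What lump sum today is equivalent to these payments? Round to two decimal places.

Periodic rate r = 0.0825 per year.
Growing perpetuity (Gordon): PV = PMT₁ / (r − g) = 114,020 / (r − 0.0076) = €1,522,296.40.

€1,522,296.40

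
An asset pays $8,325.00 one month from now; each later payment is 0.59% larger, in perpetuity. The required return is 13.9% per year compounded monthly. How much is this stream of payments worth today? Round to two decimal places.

Periodic rate r = 0.139/12 per month.
Growing perpetuity (Gordon): PV = PMT₁ / (r − g) = 8,325 / (r − 0.0059) = $1,464,809.38.

$1,464,809.38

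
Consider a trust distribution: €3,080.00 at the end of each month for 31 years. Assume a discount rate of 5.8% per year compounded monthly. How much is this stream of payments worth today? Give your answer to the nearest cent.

€531,237.07

This is an ordinary annuity: 372 payments of €3,080.00 at the end of each month.
Periodic rate r = 0.058/12 per month; n is counted in months.
PV = PMT × [(1 − (1+r)^−n)/r] = 3,080 × [1 − (1+r)^−372] / r = €531,237.07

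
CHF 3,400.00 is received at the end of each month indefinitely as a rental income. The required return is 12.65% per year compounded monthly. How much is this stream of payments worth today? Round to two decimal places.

CHF 322,529.64

Periodic rate r = 0.1265/12 per month.
Level perpetuity: PV = PMT / r = 3,400 / (0.1265/12) = CHF 322,529.64.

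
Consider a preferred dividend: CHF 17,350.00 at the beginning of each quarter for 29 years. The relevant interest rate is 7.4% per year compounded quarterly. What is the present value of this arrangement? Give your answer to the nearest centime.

CHF 841,265.49

This is an annuity due: 116 payments of CHF 17,350.00 at the beginning of each quarter.
Periodic rate r = 0.074/4 per quarter; n is counted in quarters.
PV = PMT × [(1 − (1+r)^−n)/r] × (1+r) = 17,350 × [1 − (1+r)^−116] / r × (1+r) = CHF 841,265.49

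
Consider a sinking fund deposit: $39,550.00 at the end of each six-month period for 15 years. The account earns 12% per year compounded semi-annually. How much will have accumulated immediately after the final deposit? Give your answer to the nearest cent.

This is an ordinary annuity: 30 deposits of $39,550.00 at the end of each six-month period.
Periodic rate r = 0.12/2 per half-year; n is counted in half-years.
FV = PMT × [((1+r)^n − 1)/r] = 39,550 × [(1+r)^30 − 1] / r = $3,126,751.26

$3,126,751.26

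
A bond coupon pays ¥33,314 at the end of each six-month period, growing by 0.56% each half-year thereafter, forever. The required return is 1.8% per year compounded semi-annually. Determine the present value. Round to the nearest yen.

Periodic rate r = 0.018/2 per half-year.
Growing perpetuity (Gordon): PV = PMT₁ / (r − g) = 33,314 / (r − 0.0056) = ¥9,798,235.

¥9,798,235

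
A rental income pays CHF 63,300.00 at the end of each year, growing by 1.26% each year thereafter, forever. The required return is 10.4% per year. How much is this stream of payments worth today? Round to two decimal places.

Periodic rate r = 0.104 per year.
Growing perpetuity (Gordon): PV = PMT₁ / (r − g) = 63,300 / (r − 0.0126) = CHF 692,560.18.

CHF 692,560.18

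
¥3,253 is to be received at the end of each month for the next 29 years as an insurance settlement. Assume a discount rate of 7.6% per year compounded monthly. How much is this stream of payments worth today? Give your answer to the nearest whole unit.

¥456,551

This is an ordinary annuity: 348 payments of ¥3,253 at the end of each month.
Periodic rate r = 0.076/12 per month; n is counted in months.
PV = PMT × [(1 − (1+r)^−n)/r] = 3,253 × [1 − (1+r)^−348] / r = ¥456,551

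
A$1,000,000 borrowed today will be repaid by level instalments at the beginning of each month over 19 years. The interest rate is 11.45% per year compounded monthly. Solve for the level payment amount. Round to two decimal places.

A$10,676.37

Level annuity due; solve PV = PMT × [(1 − (1+r)^−n)/r] × (1+r) for PMT.
Periodic rate r = 0.1145/12 per month; n is counted in months.
With n = 228: PMT = 1,000,000 / ([(1 − (1+r)^−n)/r] × (1+r)) = A$10,676.37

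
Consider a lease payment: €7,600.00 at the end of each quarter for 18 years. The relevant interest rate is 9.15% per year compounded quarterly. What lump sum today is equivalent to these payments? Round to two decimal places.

€267,043.40

This is an ordinary annuity: 72 payments of €7,600.00 at the end of each quarter.
Periodic rate r = 0.0915/4 per quarter; n is counted in quarters.
PV = PMT × [(1 − (1+r)^−n)/r] = 7,600 × [1 − (1+r)^−72] / r = €267,043.40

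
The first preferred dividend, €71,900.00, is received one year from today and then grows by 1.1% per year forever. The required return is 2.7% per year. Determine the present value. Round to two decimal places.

€4,493,750.00

Periodic rate r = 0.027 per year.
Growing perpetuity (Gordon): PV = PMT₁ / (r − g) = 71,900 / (r − 0.011) = €4,493,750.00.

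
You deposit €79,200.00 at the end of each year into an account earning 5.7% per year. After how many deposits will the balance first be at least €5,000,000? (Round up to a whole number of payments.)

28 payments

Periodic rate r = 0.057 per year.
Ordinary annuity FV: 5,000,000 = 79,200 × [((1+r)^n − 1)/r].
(1+r)^n = 1 + 5,000,000 × r / 79,200, so n = ln(1 + 5,000,000·r/79,200) / ln(1+r) = 27.52.
Round up to a whole number of payments: n = 28.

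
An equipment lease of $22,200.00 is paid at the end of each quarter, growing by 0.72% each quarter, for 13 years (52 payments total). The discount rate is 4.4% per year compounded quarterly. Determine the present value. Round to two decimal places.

Periodic rate r = 0.044/4 per quarter; n is counted in quarters.
Growing ordinary annuity: PV = PMT₁ × [1 − ((1+g)/(1+r))^n] / (r − g) = 22,200 × [1 − ((1+0.0072)/(1+r))^52] / (r − 0.0072) = $1,038,950.54.

$1,038,950.54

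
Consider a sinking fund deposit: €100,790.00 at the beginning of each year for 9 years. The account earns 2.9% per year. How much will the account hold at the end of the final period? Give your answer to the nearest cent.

€1,049,347.30

This is an annuity due: 9 deposits of €100,790.00 at the beginning of each year.
Periodic rate r = 0.029 per year.
FV = PMT × [((1+r)^n − 1)/r] × (1+r) = 100,790 × [(1+r)^9 − 1] / r × (1+r) = €1,049,347.30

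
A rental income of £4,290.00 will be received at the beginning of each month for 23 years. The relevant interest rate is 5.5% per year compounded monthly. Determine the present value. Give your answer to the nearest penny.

£674,135.10

This is an annuity due: 276 payments of £4,290.00 at the beginning of each month.
Periodic rate r = 0.055/12 per month; n is counted in months.
PV = PMT × [(1 − (1+r)^−n)/r] × (1+r) = 4,290 × [1 − (1+r)^−276] / r × (1+r) = £674,135.10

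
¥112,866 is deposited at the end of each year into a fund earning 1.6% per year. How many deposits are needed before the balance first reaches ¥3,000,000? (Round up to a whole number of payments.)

Periodic rate r = 0.016 per year.
Ordinary annuity FV: 3,000,000 = 112,866 × [((1+r)^n − 1)/r].
(1+r)^n = 1 + 3,000,000 × r / 112,866, so n = ln(1 + 3,000,000·r/112,866) / ln(1+r) = 22.32.
Round up to a whole number of payments: n = 23.

23 payments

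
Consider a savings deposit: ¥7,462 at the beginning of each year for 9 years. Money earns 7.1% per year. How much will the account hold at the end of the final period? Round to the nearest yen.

This is an annuity due: 9 deposits of ¥7,462 at the beginning of each year.
Periodic rate r = 0.071 per year.
FV = PMT × [((1+r)^n − 1)/r] × (1+r) = 7,462 × [(1+r)^9 − 1] / r × (1+r) = ¥96,125

¥96,125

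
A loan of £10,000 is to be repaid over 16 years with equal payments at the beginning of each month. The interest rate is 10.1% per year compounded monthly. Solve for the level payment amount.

£104.34

Level annuity due; solve PV = PMT × [(1 − (1+r)^−n)/r] × (1+r) for PMT.
Periodic rate r = 0.101/12 per month; n is counted in months.
With n = 192: PMT = 10,000 / ([(1 − (1+r)^−n)/r] × (1+r)) = £104.34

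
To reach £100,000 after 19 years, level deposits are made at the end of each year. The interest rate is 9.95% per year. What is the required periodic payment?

£1,965.12

Level ordinary annuity; solve FV = PMT × [((1+r)^n − 1)/r] for PMT.
Periodic rate r = 0.0995 per year.
With n = 19: PMT = 100,000 / ([((1+r)^n − 1)/r]) = £1,965.12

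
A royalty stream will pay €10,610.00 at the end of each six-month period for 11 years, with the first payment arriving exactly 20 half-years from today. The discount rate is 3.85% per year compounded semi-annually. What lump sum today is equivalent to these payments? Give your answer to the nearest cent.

€131,446.48

Ordinary annuity of 22 payments, first payment at period 20.
Periodic rate r = 0.0385/2 per half-year; n is counted in half-years.
The ordinary-annuity PV formula values the stream one period before the first payment (period 19); discount that back 19 periods:
PV₀ = 10,610 × [1 − (1+r)^−22] / r × (1+r)^−19 = €131,446.48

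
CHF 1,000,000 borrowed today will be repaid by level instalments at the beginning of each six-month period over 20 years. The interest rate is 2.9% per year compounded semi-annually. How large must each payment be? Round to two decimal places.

Level annuity due; solve PV = PMT × [(1 − (1+r)^−n)/r] × (1+r) for PMT.
Periodic rate r = 0.029/2 per half-year; n is counted in half-years.
With n = 40: PMT = 1,000,000 / ([(1 − (1+r)^−n)/r] × (1+r)) = CHF 32,649.38

CHF 32,649.38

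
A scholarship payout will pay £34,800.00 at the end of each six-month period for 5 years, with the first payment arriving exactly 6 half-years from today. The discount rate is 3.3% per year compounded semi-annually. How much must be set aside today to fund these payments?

£293,380.61

Ordinary annuity of 10 payments, first payment at period 6.
Periodic rate r = 0.033/2 per half-year; n is counted in half-years.
The ordinary-annuity PV formula values the stream one period before the first payment (period 5); discount that back 5 periods:
PV₀ = 34,800 × [1 − (1+r)^−10] / r × (1+r)^−5 = £293,380.61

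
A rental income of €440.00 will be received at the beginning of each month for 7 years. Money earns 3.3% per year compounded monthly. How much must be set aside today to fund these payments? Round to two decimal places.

This is an annuity due: 84 payments of €440.00 at the beginning of each month.
Periodic rate r = 0.033/12 per month; n is counted in months.
PV = PMT × [(1 − (1+r)^−n)/r] × (1+r) = 440 × [1 − (1+r)^−84] / r × (1+r) = €33,052.06

€33,052.06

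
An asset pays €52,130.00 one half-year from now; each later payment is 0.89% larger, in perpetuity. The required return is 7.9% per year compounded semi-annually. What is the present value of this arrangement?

€1,703,594.77

Periodic rate r = 0.079/2 per half-year.
Growing perpetuity (Gordon): PV = PMT₁ / (r − g) = 52,130 / (r − 0.0089) = €1,703,594.77.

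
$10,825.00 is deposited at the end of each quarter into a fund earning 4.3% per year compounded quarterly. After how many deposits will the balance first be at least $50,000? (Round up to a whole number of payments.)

5 payments

Periodic rate r = 0.043/4 per quarter; n is counted in quarters.
Ordinary annuity FV: 50,000 = 10,825 × [((1+r)^n − 1)/r].
(1+r)^n = 1 + 50,000 × r / 10,825, so n = ln(1 + 50,000·r/10,825) / ln(1+r) = 4.53.
Round up to a whole number of payments: n = 5.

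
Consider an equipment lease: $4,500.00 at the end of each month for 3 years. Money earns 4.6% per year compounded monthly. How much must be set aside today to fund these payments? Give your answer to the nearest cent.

$151,049.10

This is an ordinary annuity: 36 payments of $4,500.00 at the end of each month.
Periodic rate r = 0.046/12 per month; n is counted in months.
PV = PMT × [(1 − (1+r)^−n)/r] = 4,500 × [1 − (1+r)^−36] / r = $151,049.10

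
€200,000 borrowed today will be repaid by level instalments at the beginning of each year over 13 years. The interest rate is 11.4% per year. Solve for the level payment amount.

€27,135.26

Level annuity due; solve PV = PMT × [(1 − (1+r)^−n)/r] × (1+r) for PMT.
Periodic rate r = 0.114 per year.
With n = 13: PMT = 200,000 / ([(1 − (1+r)^−n)/r] × (1+r)) = €27,135.26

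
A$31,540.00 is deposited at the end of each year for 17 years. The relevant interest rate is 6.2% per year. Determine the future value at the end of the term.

This is an ordinary annuity: 17 deposits of A$31,540.00 at the end of each year.
Periodic rate r = 0.062 per year.
FV = PMT × [((1+r)^n − 1)/r] = 31,540 × [(1+r)^17 − 1] / r = A$905,737.67

A$905,737.67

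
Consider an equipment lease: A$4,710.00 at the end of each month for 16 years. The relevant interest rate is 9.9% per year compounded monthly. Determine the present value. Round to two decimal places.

This is an ordinary annuity: 192 payments of A$4,710.00 at the end of each month.
Periodic rate r = 0.099/12 per month; n is counted in months.
PV = PMT × [(1 − (1+r)^−n)/r] = 4,710 × [1 − (1+r)^−192] / r = A$453,021.89

A$453,021.89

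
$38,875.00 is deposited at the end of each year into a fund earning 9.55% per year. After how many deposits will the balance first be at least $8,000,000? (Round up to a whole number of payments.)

34 payments

Periodic rate r = 0.0955 per year.
Ordinary annuity FV: 8,000,000 = 38,875 × [((1+r)^n − 1)/r].
(1+r)^n = 1 + 8,000,000 × r / 38,875, so n = ln(1 + 8,000,000·r/38,875) / ln(1+r) = 33.20.
Round up to a whole number of payments: n = 34.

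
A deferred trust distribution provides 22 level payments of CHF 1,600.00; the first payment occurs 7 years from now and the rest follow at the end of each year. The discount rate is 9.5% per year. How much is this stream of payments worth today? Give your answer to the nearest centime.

Ordinary annuity of 22 payments, first payment at period 7.
Periodic rate r = 0.095 per year.
The ordinary-annuity PV formula values the stream one period before the first payment (period 6); discount that back 6 periods:
PV₀ = 1,600 × [1 − (1+r)^−22] / r × (1+r)^−6 = CHF 8,443.60

CHF 8,443.60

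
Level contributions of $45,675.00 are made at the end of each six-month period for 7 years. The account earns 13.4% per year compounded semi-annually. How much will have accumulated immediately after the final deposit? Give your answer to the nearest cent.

$1,008,357.21

This is an ordinary annuity: 14 deposits of $45,675.00 at the end of each six-month period.
Periodic rate r = 0.134/2 per half-year; n is counted in half-years.
FV = PMT × [((1+r)^n − 1)/r] = 45,675 × [(1+r)^14 − 1] / r = $1,008,357.21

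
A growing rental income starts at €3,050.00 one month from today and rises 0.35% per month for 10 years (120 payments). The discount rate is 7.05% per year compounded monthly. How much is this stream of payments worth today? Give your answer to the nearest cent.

€317,181.02

Periodic rate r = 0.0705/12 per month; n is counted in months.
Growing ordinary annuity: PV = PMT₁ × [1 − ((1+g)/(1+r))^n] / (r − g) = 3,050 × [1 − ((1+0.0035)/(1+r))^120] / (r − 0.0035) = €317,181.02.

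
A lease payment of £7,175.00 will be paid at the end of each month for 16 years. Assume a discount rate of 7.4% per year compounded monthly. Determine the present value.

£806,120.76

This is an ordinary annuity: 192 payments of £7,175.00 at the end of each month.
Periodic rate r = 0.074/12 per month; n is counted in months.
PV = PMT × [(1 − (1+r)^−n)/r] = 7,175 × [1 − (1+r)^−192] / r = £806,120.76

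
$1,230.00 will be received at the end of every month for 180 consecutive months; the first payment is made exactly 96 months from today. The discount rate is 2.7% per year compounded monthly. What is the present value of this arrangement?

Ordinary annuity of 180 payments, first payment at period 96.
Periodic rate r = 0.027/12 per month; n is counted in months.
The ordinary-annuity PV formula values the stream one period before the first payment (period 95); discount that back 95 periods:
PV₀ = 1,230 × [1 − (1+r)^−180] / r × (1+r)^−95 = $146,917.97

$146,917.97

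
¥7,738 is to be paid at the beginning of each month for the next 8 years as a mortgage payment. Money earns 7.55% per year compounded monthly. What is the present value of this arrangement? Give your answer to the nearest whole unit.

¥559,829

This is an annuity due: 96 payments of ¥7,738 at the beginning of each month.
Periodic rate r = 0.0755/12 per month; n is counted in months.
PV = PMT × [(1 − (1+r)^−n)/r] × (1+r) = 7,738 × [1 − (1+r)^−96] / r × (1+r) = ¥559,829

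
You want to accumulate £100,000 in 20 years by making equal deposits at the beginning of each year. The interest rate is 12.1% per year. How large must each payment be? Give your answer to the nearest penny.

£1,223.80

Level annuity due; solve FV = PMT × [((1+r)^n − 1)/r] × (1+r) for PMT.
Periodic rate r = 0.121 per year.
With n = 20: PMT = 100,000 / ([((1+r)^n − 1)/r] × (1+r)) = £1,223.80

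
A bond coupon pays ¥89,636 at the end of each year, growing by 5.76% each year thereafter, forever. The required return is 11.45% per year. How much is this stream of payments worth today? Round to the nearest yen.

¥1,575,325

Periodic rate r = 0.1145 per year.
Growing perpetuity (Gordon): PV = PMT₁ / (r − g) = 89,636 / (r − 0.0576) = ¥1,575,325.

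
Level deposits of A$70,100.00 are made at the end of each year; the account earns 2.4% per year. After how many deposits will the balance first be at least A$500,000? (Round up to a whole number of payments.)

7 payments

Periodic rate r = 0.024 per year.
Ordinary annuity FV: 500,000 = 70,100 × [((1+r)^n − 1)/r].
(1+r)^n = 1 + 500,000 × r / 70,100, so n = ln(1 + 500,000·r/70,100) / ln(1+r) = 6.66.
Round up to a whole number of payments: n = 7.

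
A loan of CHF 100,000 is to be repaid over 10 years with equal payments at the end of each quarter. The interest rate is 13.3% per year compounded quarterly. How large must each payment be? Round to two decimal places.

CHF 4,556.42

Level ordinary annuity; solve PV = PMT × [(1 − (1+r)^−n)/r] for PMT.
Periodic rate r = 0.133/4 per quarter; n is counted in quarters.
With n = 40: PMT = 100,000 / ([(1 − (1+r)^−n)/r]) = CHF 4,556.42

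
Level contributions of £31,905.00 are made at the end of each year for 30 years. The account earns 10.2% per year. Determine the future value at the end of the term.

This is an ordinary annuity: 30 deposits of £31,905.00 at the end of each year.
Periodic rate r = 0.102 per year.
FV = PMT × [((1+r)^n − 1)/r] = 31,905 × [(1+r)^30 − 1] / r = £5,450,972.84

£5,450,972.84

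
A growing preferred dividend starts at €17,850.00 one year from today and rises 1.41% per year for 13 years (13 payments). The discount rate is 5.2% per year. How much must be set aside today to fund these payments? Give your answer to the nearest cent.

€178,665.65

Periodic rate r = 0.052 per year.
Growing ordinary annuity: PV = PMT₁ × [1 − ((1+g)/(1+r))^n] / (r − g) = 17,850 × [1 − ((1+0.0141)/(1+r))^13] / (r − 0.0141) = €178,665.65.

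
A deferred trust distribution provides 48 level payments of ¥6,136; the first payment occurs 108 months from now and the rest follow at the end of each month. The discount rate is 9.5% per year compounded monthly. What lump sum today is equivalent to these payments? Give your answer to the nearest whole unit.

¥105,045

Ordinary annuity of 48 payments, first payment at period 108.
Periodic rate r = 0.095/12 per month; n is counted in months.
The ordinary-annuity PV formula values the stream one period before the first payment (period 107); discount that back 107 periods:
PV₀ = 6,136 × [1 − (1+r)^−48] / r × (1+r)^−107 = ¥105,045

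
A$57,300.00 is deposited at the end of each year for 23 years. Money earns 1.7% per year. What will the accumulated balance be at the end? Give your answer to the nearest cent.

This is an ordinary annuity: 23 deposits of A$57,300.00 at the end of each year.
Periodic rate r = 0.017 per year.
FV = PMT × [((1+r)^n − 1)/r] = 57,300 × [(1+r)^23 − 1] / r = A$1,596,336.94

A$1,596,336.94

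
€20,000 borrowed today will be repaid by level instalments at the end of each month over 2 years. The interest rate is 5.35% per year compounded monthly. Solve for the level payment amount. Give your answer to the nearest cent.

€880.57

Level ordinary annuity; solve PV = PMT × [(1 − (1+r)^−n)/r] for PMT.
Periodic rate r = 0.0535/12 per month; n is counted in months.
With n = 24: PMT = 20,000 / ([(1 − (1+r)^−n)/r]) = €880.57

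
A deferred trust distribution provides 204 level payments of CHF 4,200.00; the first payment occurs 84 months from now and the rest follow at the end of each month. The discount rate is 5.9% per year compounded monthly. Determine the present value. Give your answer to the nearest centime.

CHF 359,518.62

Ordinary annuity of 204 payments, first payment at period 84.
Periodic rate r = 0.059/12 per month; n is counted in months.
The ordinary-annuity PV formula values the stream one period before the first payment (period 83); discount that back 83 periods:
PV₀ = 4,200 × [1 − (1+r)^−204] / r × (1+r)^−83 = CHF 359,518.62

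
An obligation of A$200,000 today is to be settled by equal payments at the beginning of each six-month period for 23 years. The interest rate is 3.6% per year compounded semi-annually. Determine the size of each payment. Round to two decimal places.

A$6,316.61

Level annuity due; solve PV = PMT × [(1 − (1+r)^−n)/r] × (1+r) for PMT.
Periodic rate r = 0.036/2 per half-year; n is counted in half-years.
With n = 46: PMT = 200,000 / ([(1 − (1+r)^−n)/r] × (1+r)) = A$6,316.61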